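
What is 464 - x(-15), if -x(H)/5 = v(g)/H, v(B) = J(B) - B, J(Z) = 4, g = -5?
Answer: 461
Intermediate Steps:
v(B) = 4 - B
x(H) = -45/H (x(H) = -5*(4 - 1*(-5))/H = -5*(4 + 5)/H = -45/H)
464 - x(-15) = 464 - (-45)/(-15) = 464 - (-45)*(-1)/15 = 464 - 1*3 = 464 - 3 = 461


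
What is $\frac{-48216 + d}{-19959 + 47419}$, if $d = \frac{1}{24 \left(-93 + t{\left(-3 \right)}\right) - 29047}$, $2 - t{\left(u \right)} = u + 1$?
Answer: $- \frac{1503519529}{856285180} \approx -1.7559$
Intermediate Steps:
$t{\left(u \right)} = 1 - u$ ($t{\left(u \right)} = 2 - \left(u + 1\right) = 2 - \left(1 + u\right) = 1 - u$)
$d = - \frac{1}{31183}$ ($d = \frac{1}{24 \left(-93 + \left(1 - -3\right)\right) - 29047} = \frac{1}{24 \left(-93 + \left(1 + 3\right)\right) - 29047} = \frac{1}{24 \left(-93 + 4\right) - 29047} = \frac{1}{24 \left(-89\right) - 29047} = \frac{1}{-2136 - 29047} = \frac{1}{-31183} = - \frac{1}{31183} \approx -3.2069 \cdot 10^{-5}$)
$\frac{-48216 + d}{-19959 + 47419} = \frac{-48216 - \frac{1}{31183}}{-19959 + 47419} = - \frac{1503519529}{31183 \cdot 27460} = \left(- \frac{1503519529}{31183}\right) \frac{1}{27460} = - \frac{1503519529}{856285180}$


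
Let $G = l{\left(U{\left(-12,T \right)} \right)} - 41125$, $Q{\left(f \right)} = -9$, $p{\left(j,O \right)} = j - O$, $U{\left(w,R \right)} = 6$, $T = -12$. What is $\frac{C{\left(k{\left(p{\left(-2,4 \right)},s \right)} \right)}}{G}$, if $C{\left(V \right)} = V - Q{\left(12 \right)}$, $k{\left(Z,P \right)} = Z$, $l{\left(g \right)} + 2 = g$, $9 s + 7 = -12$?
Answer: $- \frac{1}{13707} \approx -7.2955 \cdot 10^{-5}$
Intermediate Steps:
$s = - \frac{19}{9}$ ($s = - \frac{7}{9} + \frac{1}{9} \left(-12\right) = - \frac{7}{9} - \frac{4}{3} = - \frac{19}{9} \approx -2.1111$)
$l{\left(g \right)} = -2 + g$
$G = -41121$ ($G = \left(-2 + 6\right) - 41125 = 4 - 41125 = -41121$)
$C{\left(V \right)} = 9 + V$ ($C{\left(V \right)} = V - -9 = V + 9 = 9 + V$)
$\frac{C{\left(k{\left(p{\left(-2,4 \right)},s \right)} \right)}}{G} = \frac{9 - 6}{-41121} = \left(9 - 6\right) \left(- \frac{1}{41121}\right) = 3 \left(- \frac{1}{41121}\right) = - \frac{1}{13707}$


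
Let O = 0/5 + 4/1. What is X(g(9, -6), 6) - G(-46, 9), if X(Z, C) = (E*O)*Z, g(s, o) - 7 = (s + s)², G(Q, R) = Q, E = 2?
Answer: 2694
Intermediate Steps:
g(s, o) = 7 + 4*s² (g(s, o) = 7 + (s + s)² = 7 + (2*s)² = 7 + 4*s²)
O = 4 (O = 0*(⅕) + 4*1 = 0 + 4 = 4)
X(Z, C) = 8*Z (X(Z, C) = (2*4)*Z = 8*Z)
X(g(9, -6), 6) - G(-46, 9) = 8*(7 + 4*9²) - 1*(-46) = 8*(7 + 4*81) + 46 = 8*(7 + 324) + 46 = 8*331 + 46 = 2648 + 46 = 2694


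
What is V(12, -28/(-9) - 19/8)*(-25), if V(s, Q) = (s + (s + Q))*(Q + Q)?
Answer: -2359825/2592 ≈ -910.43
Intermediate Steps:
V(s, Q) = 2*Q*(Q + 2*s) (V(s, Q) = (s + (Q + s))*(2*Q) = (Q + 2*s)*(2*Q) = 2*Q*(Q + 2*s))
V(12, -28/(-9) - 19/8)*(-25) = (2*(-28/(-9) - 19/8)*((-28/(-9) - 19/8) + 2*12))*(-25) = (2*(-28*(-⅑) - 19*⅛)*((-28*(-⅑) - 19*⅛) + 24))*(-25) = (2*(28/9 - 19/8)*((28/9 - 19/8) + 24))*(-25) = (2*(53/72)*(53/72 + 24))*(-25) = (2*(53/72)*(1781/72))*(-25) = (94393/2592)*(-25) = -2359825/2592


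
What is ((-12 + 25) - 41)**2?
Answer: 784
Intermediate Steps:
((-12 + 25) - 41)**2 = (13 - 41)**2 = (-28)**2 = 784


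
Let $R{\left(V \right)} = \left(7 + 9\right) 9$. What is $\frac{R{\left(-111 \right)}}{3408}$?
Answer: $\frac{3}{71} \approx 0.042253$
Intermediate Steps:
$R{\left(V \right)} = 144$ ($R{\left(V \right)} = 16 \cdot 9 = 144$)
$\frac{R{\left(-111 \right)}}{3408} = \frac{144}{3408} = 144 \cdot \frac{1}{3408} = \frac{3}{71}$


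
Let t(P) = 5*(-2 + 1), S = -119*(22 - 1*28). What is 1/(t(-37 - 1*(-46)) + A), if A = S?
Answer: 1/709 ≈ 0.0014104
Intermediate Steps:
S = 714 (S = -119*(22 - 28) = -119*(-6) = 714)
A = 714
t(P) = -5 (t(P) = 5*(-1) = -5)
1/(t(-37 - 1*(-46)) + A) = 1/(-5 + 714) = 1/709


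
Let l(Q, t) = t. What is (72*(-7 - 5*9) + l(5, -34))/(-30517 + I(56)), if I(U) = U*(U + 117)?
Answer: 3778/20829 ≈ 0.18138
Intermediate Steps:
I(U) = U*(117 + U)
(72*(-7 - 5*9) + l(5, -34))/(-30517 + I(56)) = (72*(-7 - 5*9) - 34)/(-30517 + 56*(117 + 56)) = (72*(-7 - 45) - 34)/(-30517 + 56*173) = (72*(-52) - 34)/(-30517 + 9688) = (-3744 - 34)/(-20829) = -3778*(-1/20829) = 3778/20829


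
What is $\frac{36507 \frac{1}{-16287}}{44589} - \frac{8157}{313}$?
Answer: $- \frac{1974598824814}{75769062153} \approx -26.061$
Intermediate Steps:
$\frac{36507 \frac{1}{-16287}}{44589} - \frac{8157}{313} = 36507 \left(- \frac{1}{16287}\right) \frac{1}{44589} - \frac{8157}{313} = \left(- \frac{12169}{5429}\right) \frac{1}{44589} - \frac{8157}{313} = - \frac{12169}{242073681} - \frac{8157}{313} = - \frac{1974598824814}{75769062153}$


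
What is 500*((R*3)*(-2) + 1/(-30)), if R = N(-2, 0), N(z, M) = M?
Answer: -50/3 ≈ -16.667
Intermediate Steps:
R = 0
500*((R*3)*(-2) + 1/(-30)) = 500*((0*3)*(-2) + 1/(-30)) = 500*(0*(-2) - 1/30) = 500*(0 - 1/30) = 500*(-1/30) = -50/3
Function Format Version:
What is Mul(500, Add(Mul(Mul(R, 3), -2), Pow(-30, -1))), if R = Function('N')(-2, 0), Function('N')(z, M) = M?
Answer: Rational(-50, 3) ≈ -16.667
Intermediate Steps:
R = 0
Mul(500, Add(Mul(Mul(R, 3), -2), Pow(-30, -1))) = Mul(500, Add(Mul(Mul(0, 3), -2), Pow(-30, -1))) = Mul(500, Add(Mul(0, -2), Rational(-1, 30))) = Mul(500, Add(0, Rational(-1, 30))) = Mul(500, Rational(-1, 30)) = Rational(-50, 3)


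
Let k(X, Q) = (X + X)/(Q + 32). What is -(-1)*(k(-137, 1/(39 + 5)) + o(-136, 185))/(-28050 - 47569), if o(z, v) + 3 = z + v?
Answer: -52758/106547171 ≈ -0.00049516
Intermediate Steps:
o(z, v) = -3 + v + z (o(z, v) = -3 + (z + v) = -3 + (v + z) = -3 + v + z)
k(X, Q) = 2*X/(32 + Q) (k(X, Q) = (2*X)/(32 + Q) = 2*X/(32 + Q))
-(-1)*(k(-137, 1/(39 + 5)) + o(-136, 185))/(-28050 - 47569) = -(-1)*(2*(-137)/(32 + 1/(39 + 5)) + (-3 + 185 - 136))/(-28050 - 47569) = -(-1)*(2*(-137)/(32 + 1/44) + 46)/(-75619) = -(-1)*(2*(-137)/(32 + 1/44) + 46)*(-1/75619) = -(-1)*(2*(-137)/(1409/44) + 46)*(-1/75619) = -(-1)*(2*(-137)*(44/1409) + 46)*(-1/75619) = -(-1)*(-12056/1409 + 46)*(-1/75619) = -(-1)*(52758/1409)*(-1/75619) = -(-1)*(-52758)/106547171 = -1*52758/106547171 = -52758/106547171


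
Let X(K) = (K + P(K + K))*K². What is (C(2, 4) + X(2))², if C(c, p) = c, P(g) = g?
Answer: 676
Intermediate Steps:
X(K) = 3*K³ (X(K) = (K + (K + K))*K² = (K + 2*K)*K² = (3*K)*K² = 3*K³)
(C(2, 4) + X(2))² = (2 + 3*2³)² = (2 + 3*8)² = (2 + 24)² = 26² = 676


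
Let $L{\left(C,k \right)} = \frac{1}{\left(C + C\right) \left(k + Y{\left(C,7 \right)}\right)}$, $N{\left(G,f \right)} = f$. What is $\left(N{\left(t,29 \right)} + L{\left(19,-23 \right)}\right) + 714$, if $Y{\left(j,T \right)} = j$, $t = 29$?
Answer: $\frac{112935}{152} \approx 742.99$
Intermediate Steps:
$L{\left(C,k \right)} = \frac{1}{2 C \left(C + k\right)}$ ($L{\left(C,k \right)} = \frac{1}{\left(C + C\right) \left(k + C\right)} = \frac{1}{2 C \left(C + k\right)}$)
$\left(N{\left(t,29 \right)} + L{\left(19,-23 \right)}\right) + 714 = \left(29 + \frac{1}{2 \cdot 19 \left(19 - 23\right)}\right) + 714 = \left(29 + \frac{1}{2} \cdot \frac{1}{19} \frac{1}{-4}\right) + 714 = \left(29 + \frac{1}{2} \cdot \frac{1}{19} \left(- \frac{1}{4}\right)\right) + 714 = \left(29 - \frac{1}{152}\right) + 714 = \frac{4407}{152} + 714 = \frac{112935}{152}$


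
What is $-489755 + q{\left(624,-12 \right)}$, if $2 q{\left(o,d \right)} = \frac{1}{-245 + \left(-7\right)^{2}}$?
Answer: $- \frac{191983961}{392} \approx -4.8976 \cdot 10^{5}$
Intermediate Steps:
$q{\left(o,d \right)} = - \frac{1}{392}$ ($q{\left(o,d \right)} = \frac{1}{2 \left(-245 + \left(-7\right)^{2}\right)} = \frac{1}{2 \left(-245 + 49\right)} = \frac{1}{2 \left(-196\right)} = \frac{1}{2} \left(- \frac{1}{196}\right) = - \frac{1}{392}$)
$-489755 + q{\left(624,-12 \right)} = -489755 - \frac{1}{392} = - \frac{191983961}{392}$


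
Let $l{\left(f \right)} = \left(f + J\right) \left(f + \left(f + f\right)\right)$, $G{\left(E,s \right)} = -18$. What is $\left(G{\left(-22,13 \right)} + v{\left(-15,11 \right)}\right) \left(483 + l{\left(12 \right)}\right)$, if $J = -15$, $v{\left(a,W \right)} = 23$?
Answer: $1875$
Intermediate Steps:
$l{\left(f \right)} = 3 f \left(-15 + f\right)$ ($l{\left(f \right)} = \left(f - 15\right) \left(f + \left(f + f\right)\right) = \left(-15 + f\right) \left(f + 2 f\right) = \left(-15 + f\right) 3 f = 3 f \left(-15 + f\right)$)
$\left(G{\left(-22,13 \right)} + v{\left(-15,11 \right)}\right) \left(483 + l{\left(12 \right)}\right) = \left(-18 + 23\right) \left(483 + 3 \cdot 12 \left(-15 + 12\right)\right) = 5 \left(483 + 3 \cdot 12 \left(-3\right)\right) = 5 \left(483 - 108\right) = 5 \cdot 375 = 1875$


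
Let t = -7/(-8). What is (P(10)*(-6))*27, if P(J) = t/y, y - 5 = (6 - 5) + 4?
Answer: -567/40 ≈ -14.175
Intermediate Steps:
t = 7/8 (t = -7*(-⅛) = 7/8 ≈ 0.87500)
y = 10 (y = 5 + ((6 - 5) + 4) = 5 + (1 + 4) = 5 + 5 = 10)
P(J) = 7/80 (P(J) = (7/8)/10 = (7/8)*(⅒) = 7/80)
(P(10)*(-6))*27 = ((7/80)*(-6))*27 = -21/40*27 = -567/40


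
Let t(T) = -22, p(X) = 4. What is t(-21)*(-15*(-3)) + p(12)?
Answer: -986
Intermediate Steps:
t(-21)*(-15*(-3)) + p(12) = -(-330)*(-3) + 4 = -22*45 + 4 = -990 + 4 = -986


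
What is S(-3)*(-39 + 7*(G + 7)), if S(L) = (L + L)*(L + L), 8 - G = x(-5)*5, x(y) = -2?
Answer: 4896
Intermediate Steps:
G = 18 (G = 8 - (-2)*5 = 8 - 1*(-10) = 8 + 10 = 18)
S(L) = 4*L**2 (S(L) = (2*L)*(2*L) = 4*L**2)
S(-3)*(-39 + 7*(G + 7)) = (4*(-3)**2)*(-39 + 7*(18 + 7)) = (4*9)*(-39 + 7*25) = 36*(-39 + 175) = 36*136 = 4896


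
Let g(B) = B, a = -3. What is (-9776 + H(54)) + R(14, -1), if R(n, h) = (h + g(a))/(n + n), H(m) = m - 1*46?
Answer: -68377/7 ≈ -9768.1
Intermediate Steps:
H(m) = -46 + m (H(m) = m - 46 = -46 + m)
R(n, h) = (-3 + h)/(2*n) (R(n, h) = (h - 3)/(n + n) = (-3 + h)/((2*n)) = (-3 + h)*(1/(2*n)) = (-3 + h)/(2*n))
(-9776 + H(54)) + R(14, -1) = (-9776 + (-46 + 54)) + (½)*(-3 - 1)/14 = (-9776 + 8) + (½)*(1/14)*(-4) = -9768 - ⅐ = -68377/7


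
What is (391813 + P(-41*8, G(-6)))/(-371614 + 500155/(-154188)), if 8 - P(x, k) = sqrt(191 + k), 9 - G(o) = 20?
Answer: -60414096348/57298919587 + 925128*sqrt(5)/57298919587 ≈ -1.0543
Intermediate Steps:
G(o) = -11 (G(o) = 9 - 1*20 = 9 - 20 = -11)
P(x, k) = 8 - sqrt(191 + k)
(391813 + P(-41*8, G(-6)))/(-371614 + 500155/(-154188)) = (391813 + (8 - sqrt(191 - 11)))/(-371614 + 500155/(-154188)) = (391813 + (8 - sqrt(180)))/(-371614 + 500155*(-1/154188)) = (391813 + (8 - 6*sqrt(5)))/(-371614 - 500155/154188) = (391813 + (8 - 6*sqrt(5)))/(-57298919587/154188) = (391821 - 6*sqrt(5))*(-154188/57298919587) = -60414096348/57298919587 + 925128*sqrt(5)/57298919587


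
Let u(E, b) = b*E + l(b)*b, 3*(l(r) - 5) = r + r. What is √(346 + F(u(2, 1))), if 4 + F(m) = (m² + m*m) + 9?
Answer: √4217/3 ≈ 21.646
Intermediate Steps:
l(r) = 5 + 2*r/3 (l(r) = 5 + (r + r)/3 = 5 + (2*r)/3 = 5 + 2*r/3)
u(E, b) = E*b + b*(5 + 2*b/3) (u(E, b) = b*E + (5 + 2*b/3)*b = E*b + b*(5 + 2*b/3))
F(m) = 5 + 2*m² (F(m) = -4 + ((m² + m*m) + 9) = -4 + ((m² + m²) + 9) = -4 + (2*m² + 9) = -4 + (9 + 2*m²) = 5 + 2*m²)
√(346 + F(u(2, 1))) = √(346 + (5 + 2*((⅓)*1*(15 + 2*1 + 3*2))²)) = √(346 + (5 + 2*((⅓)*1*(15 + 2 + 6))²)) = √(346 + (5 + 2*((⅓)*1*23)²)) = √(346 + (5 + 2*(23/3)²)) = √(346 + (5 + 2*(529/9))) = √(346 + (5 + 1058/9)) = √(346 + 1103/9) = √(4217/9) = √4217/3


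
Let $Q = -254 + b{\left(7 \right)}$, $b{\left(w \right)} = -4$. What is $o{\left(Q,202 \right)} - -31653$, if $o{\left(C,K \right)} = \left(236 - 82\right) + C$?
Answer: $31549$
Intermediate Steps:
$Q = -258$ ($Q = -254 - 4 = -258$)
$o{\left(C,K \right)} = 154 + C$
$o{\left(Q,202 \right)} - -31653 = \left(154 - 258\right) - -31653 = -104 + 31653 = 31549$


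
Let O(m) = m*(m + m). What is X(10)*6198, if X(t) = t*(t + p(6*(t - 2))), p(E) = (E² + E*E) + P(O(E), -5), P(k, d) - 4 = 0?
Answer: 286471560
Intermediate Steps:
O(m) = 2*m² (O(m) = m*(2*m) = 2*m²)
P(k, d) = 4 (P(k, d) = 4 + 0 = 4)
p(E) = 4 + 2*E² (p(E) = (E² + E*E) + 4 = (E² + E²) + 4 = 2*E² + 4 = 4 + 2*E²)
X(t) = t*(4 + t + 2*(-12 + 6*t)²) (X(t) = t*(t + (4 + 2*(6*(t - 2))²)) = t*(t + (4 + 2*(6*(-2 + t))²)) = t*(t + (4 + 2*(-12 + 6*t)²)) = t*(4 + t + 2*(-12 + 6*t)²))
X(10)*6198 = (10*(4 + 10 + 72*(-2 + 10)²))*6198 = (10*(4 + 10 + 72*8²))*6198 = (10*(4 + 10 + 72*64))*6198 = (10*(4 + 10 + 4608))*6198 = (10*4622)*6198 = 46220*6198 = 286471560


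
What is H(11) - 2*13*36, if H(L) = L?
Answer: -925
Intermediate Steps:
H(11) - 2*13*36 = 11 - 2*13*36 = 11 - 26*36 = 11 - 936 = -925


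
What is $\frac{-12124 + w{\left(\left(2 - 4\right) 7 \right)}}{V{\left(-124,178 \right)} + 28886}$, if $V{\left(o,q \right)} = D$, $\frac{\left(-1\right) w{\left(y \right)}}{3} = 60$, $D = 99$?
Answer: $- \frac{12304}{28985} \approx -0.4245$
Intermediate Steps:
$w{\left(y \right)} = -180$ ($w{\left(y \right)} = \left(-3\right) 60 = -180$)
$V{\left(o,q \right)} = 99$
$\frac{-12124 + w{\left(\left(2 - 4\right) 7 \right)}}{V{\left(-124,178 \right)} + 28886} = \frac{-12124 - 180}{99 + 28886} = - \frac{12304}{28985}$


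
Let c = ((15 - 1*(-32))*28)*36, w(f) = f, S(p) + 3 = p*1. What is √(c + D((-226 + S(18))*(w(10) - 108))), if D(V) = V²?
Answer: 2*√106906765 ≈ 20679.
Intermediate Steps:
S(p) = -3 + p (S(p) = -3 + p*1 = -3 + p)
c = 47376 (c = ((15 + 32)*28)*36 = (47*28)*36 = 1316*36 = 47376)
√(c + D((-226 + S(18))*(w(10) - 108))) = √(47376 + ((-226 + (-3 + 18))*(10 - 108))²) = √(47376 + ((-226 + 15)*(-98))²) = √(47376 + (-211*(-98))²) = √(47376 + 20678²) = √(47376 + 427579684) = √427627060 = 2*√106906765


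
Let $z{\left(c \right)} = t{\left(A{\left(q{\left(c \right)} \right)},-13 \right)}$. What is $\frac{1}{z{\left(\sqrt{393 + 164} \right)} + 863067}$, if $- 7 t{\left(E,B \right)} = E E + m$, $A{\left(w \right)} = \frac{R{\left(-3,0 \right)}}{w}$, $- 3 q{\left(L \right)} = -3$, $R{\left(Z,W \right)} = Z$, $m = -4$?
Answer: $\frac{7}{6041464} \approx 1.1587 \cdot 10^{-6}$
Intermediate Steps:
$q{\left(L \right)} = 1$ ($q{\left(L \right)} = \left(- \frac{1}{3}\right) \left(-3\right) = 1$)
$A{\left(w \right)} = - \frac{3}{w}$
$t{\left(E,B \right)} = \frac{4}{7} - \frac{E^{2}}{7}$ ($t{\left(E,B \right)} = - \frac{E E - 4}{7} = - \frac{E^{2} - 4}{7} = - \frac{-4 + E^{2}}{7} = \frac{4}{7} - \frac{E^{2}}{7}$)
$z{\left(c \right)} = - \frac{5}{7}$ ($z{\left(c \right)} = \frac{4}{7} - \frac{\left(- \frac{3}{1}\right)^{2}}{7} = \frac{4}{7} - \frac{\left(\left(-3\right) 1\right)^{2}}{7} = \frac{4}{7} - \frac{\left(-3\right)^{2}}{7} = \frac{4}{7} - \frac{9}{7} = - \frac{5}{7}$)
$\frac{1}{z{\left(\sqrt{393 + 164} \right)} + 863067} = \frac{1}{- \frac{5}{7} + 863067} = \frac{1}{\frac{6041464}{7}} = \frac{7}{6041464}$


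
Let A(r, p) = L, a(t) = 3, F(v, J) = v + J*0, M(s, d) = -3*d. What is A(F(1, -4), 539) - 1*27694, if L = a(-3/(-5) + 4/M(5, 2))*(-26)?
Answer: -27772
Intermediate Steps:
F(v, J) = v (F(v, J) = v + 0 = v)
L = -78 (L = 3*(-26) = -78)
A(r, p) = -78
A(F(1, -4), 539) - 1*27694 = -78 - 1*27694 = -78 - 27694 = -27772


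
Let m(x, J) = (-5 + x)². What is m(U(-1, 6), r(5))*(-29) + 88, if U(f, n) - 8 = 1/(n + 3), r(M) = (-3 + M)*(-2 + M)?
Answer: -15608/81 ≈ -192.69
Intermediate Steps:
U(f, n) = 8 + 1/(3 + n) (U(f, n) = 8 + 1/(n + 3) = 8 + 1/(3 + n))
m(U(-1, 6), r(5))*(-29) + 88 = (-5 + (25 + 8*6)/(3 + 6))²*(-29) + 88 = (-5 + (25 + 48)/9)²*(-29) + 88 = (-5 + (⅑)*73)²*(-29) + 88 = (-5 + 73/9)²*(-29) + 88 = (28/9)²*(-29) + 88 = (784/81)*(-29) + 88 = -22736/81 + 88 = -15608/81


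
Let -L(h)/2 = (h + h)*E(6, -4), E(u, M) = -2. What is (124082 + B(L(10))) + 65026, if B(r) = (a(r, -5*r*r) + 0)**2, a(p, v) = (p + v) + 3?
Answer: 1018883997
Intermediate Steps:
a(p, v) = 3 + p + v
L(h) = 8*h (L(h) = -2*(h + h)*(-2) = -2*2*h*(-2) = -(-8)*h = 8*h)
B(r) = (3 + r - 5*r**2)**2 (B(r) = ((3 + r - 5*r*r) + 0)**2 = ((3 + r - 5*r**2) + 0)**2 = (3 + r - 5*r**2)**2)
(124082 + B(L(10))) + 65026 = (124082 + (3 + 8*10 - 5*(8*10)**2)**2) + 65026 = (124082 + (3 + 80 - 5*80**2)**2) + 65026 = (124082 + (3 + 80 - 5*6400)**2) + 65026 = (124082 + (3 + 80 - 32000)**2) + 65026 = (124082 + (-31917)**2) + 65026 = (124082 + 1018694889) + 65026 = 1018818971 + 65026 = 1018883997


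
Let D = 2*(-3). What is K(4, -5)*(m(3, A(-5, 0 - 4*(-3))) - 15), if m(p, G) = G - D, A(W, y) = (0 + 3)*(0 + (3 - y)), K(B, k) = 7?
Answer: -252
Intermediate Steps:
D = -6
A(W, y) = 9 - 3*y (A(W, y) = 3*(3 - y) = 9 - 3*y)
m(p, G) = 6 + G (m(p, G) = G - 1*(-6) = G + 6 = 6 + G)
K(4, -5)*(m(3, A(-5, 0 - 4*(-3))) - 15) = 7*((6 + (9 - 3*(0 - 4*(-3)))) - 15) = 7*((6 + (9 - 3*(0 + 12))) - 15) = 7*((6 + (9 - 3*12)) - 15) = 7*((6 + (9 - 36)) - 15) = 7*((6 - 27) - 15) = 7*(-21 - 15) = 7*(-36) = -252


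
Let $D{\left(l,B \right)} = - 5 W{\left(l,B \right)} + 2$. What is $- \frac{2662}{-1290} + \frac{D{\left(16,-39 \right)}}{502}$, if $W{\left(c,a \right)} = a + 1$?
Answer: $\frac{396001}{161895} \approx 2.446$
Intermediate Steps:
$W{\left(c,a \right)} = 1 + a$
$D{\left(l,B \right)} = -3 - 5 B$ ($D{\left(l,B \right)} = - 5 \left(1 + B\right) + 2 = \left(-5 - 5 B\right) + 2 = -3 - 5 B$)
$- \frac{2662}{-1290} + \frac{D{\left(16,-39 \right)}}{502} = - \frac{2662}{-1290} + \frac{-3 - -195}{502} = \left(-2662\right) \left(- \frac{1}{1290}\right) + \left(-3 + 195\right) \frac{1}{502} = \frac{1331}{645} + 192 \cdot \frac{1}{502} = \frac{1331}{645} + \frac{96}{251} = \frac{396001}{161895}$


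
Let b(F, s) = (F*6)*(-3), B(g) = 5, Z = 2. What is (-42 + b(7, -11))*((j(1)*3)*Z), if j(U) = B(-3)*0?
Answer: 0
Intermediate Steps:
j(U) = 0 (j(U) = 5*0 = 0)
b(F, s) = -18*F (b(F, s) = (6*F)*(-3) = -18*F)
(-42 + b(7, -11))*((j(1)*3)*Z) = (-42 - 18*7)*((0*3)*2) = (-42 - 126)*(0*2) = -168*0 = 0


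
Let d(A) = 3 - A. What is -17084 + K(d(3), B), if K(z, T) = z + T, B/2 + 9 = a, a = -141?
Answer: -17384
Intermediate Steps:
B = -300 (B = -18 + 2*(-141) = -18 - 282 = -300)
K(z, T) = T + z
-17084 + K(d(3), B) = -17084 + (-300 + (3 - 1*3)) = -17084 + (-300 + (3 - 3)) = -17084 + (-300 + 0) = -17084 - 300 = -17384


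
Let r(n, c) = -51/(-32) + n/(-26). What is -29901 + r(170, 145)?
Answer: -12440873/416 ≈ -29906.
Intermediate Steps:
r(n, c) = 51/32 - n/26 (r(n, c) = -51*(-1/32) + n*(-1/26) = 51/32 - n/26)
-29901 + r(170, 145) = -29901 + (51/32 - 1/26*170) = -29901 + (51/32 - 85/13) = -29901 - 2057/416 = -12440873/416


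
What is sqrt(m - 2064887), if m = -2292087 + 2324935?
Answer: I*sqrt(2032039) ≈ 1425.5*I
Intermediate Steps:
m = 32848
sqrt(m - 2064887) = sqrt(32848 - 2064887) = sqrt(-2032039) = I*sqrt(2032039)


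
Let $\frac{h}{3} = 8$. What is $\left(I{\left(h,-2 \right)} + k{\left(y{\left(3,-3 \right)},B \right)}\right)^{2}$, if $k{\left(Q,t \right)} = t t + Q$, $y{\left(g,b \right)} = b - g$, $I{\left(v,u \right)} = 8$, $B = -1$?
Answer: $9$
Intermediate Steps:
$h = 24$ ($h = 3 \cdot 8 = 24$)
$k{\left(Q,t \right)} = Q + t^{2}$ ($k{\left(Q,t \right)} = t^{2} + Q = Q + t^{2}$)
$\left(I{\left(h,-2 \right)} + k{\left(y{\left(3,-3 \right)},B \right)}\right)^{2} = \left(8 + \left(\left(-3 - 3\right) + \left(-1\right)^{2}\right)\right)^{2} = \left(8 + \left(\left(-3 - 3\right) + 1\right)\right)^{2} = \left(8 + \left(-6 + 1\right)\right)^{2} = \left(8 - 5\right)^{2} = 3^{2} = 9$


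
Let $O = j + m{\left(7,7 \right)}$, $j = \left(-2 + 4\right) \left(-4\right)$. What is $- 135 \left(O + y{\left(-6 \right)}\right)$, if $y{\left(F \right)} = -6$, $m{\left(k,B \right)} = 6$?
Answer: $1080$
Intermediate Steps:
$j = -8$ ($j = 2 \left(-4\right) = -8$)
$O = -2$ ($O = -8 + 6 = -2$)
$- 135 \left(O + y{\left(-6 \right)}\right) = - 135 \left(-2 - 6\right) = \left(-135\right) \left(-8\right) = 1080$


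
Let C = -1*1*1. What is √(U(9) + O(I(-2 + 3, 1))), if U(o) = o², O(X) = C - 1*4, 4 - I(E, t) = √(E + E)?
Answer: 2*√19 ≈ 8.7178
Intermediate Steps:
I(E, t) = 4 - √2*√E (I(E, t) = 4 - √(E + E) = 4 - √(2*E) = 4 - √2*√E)
C = -1 (C = -1*1 = -1)
O(X) = -5 (O(X) = -1 - 1*4 = -1 - 4 = -5)
√(U(9) + O(I(-2 + 3, 1))) = √(9² - 5) = √(81 - 5) = √76 = 2*√19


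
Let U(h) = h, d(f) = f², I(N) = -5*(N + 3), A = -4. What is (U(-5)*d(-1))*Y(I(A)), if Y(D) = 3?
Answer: -15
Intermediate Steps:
I(N) = -15 - 5*N (I(N) = -5*(3 + N) = -15 - 5*N)
(U(-5)*d(-1))*Y(I(A)) = -5*(-1)²*3 = -5*1*3 = -5*3 = -15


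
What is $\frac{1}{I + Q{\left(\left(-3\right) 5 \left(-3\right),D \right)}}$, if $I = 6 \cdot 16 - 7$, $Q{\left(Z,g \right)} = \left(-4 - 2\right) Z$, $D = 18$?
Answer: $- \frac{1}{181} \approx -0.0055249$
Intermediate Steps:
$Q{\left(Z,g \right)} = - 6 Z$
$I = 89$ ($I = 96 - 7 = 89$)
$\frac{1}{I + Q{\left(\left(-3\right) 5 \left(-3\right),D \right)}} = \frac{1}{89 - 6 \left(-3\right) 5 \left(-3\right)} = \frac{1}{89 - 6 \left(\left(-15\right) \left(-3\right)\right)} = \frac{1}{89 - 270} = \frac{1}{-181} = - \frac{1}{181}$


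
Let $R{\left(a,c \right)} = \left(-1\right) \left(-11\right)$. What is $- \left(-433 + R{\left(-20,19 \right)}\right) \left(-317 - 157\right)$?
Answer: $-200028$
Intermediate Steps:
$R{\left(a,c \right)} = 11$
$- \left(-433 + R{\left(-20,19 \right)}\right) \left(-317 - 157\right) = - \left(-433 + 11\right) \left(-317 - 157\right) = - \left(-422\right) \left(-474\right) = \left(-1\right) 200028 = -200028$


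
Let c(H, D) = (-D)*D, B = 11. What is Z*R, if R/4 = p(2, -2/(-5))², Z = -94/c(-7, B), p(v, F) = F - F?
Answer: 0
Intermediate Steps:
c(H, D) = -D²
p(v, F) = 0
Z = 94/121 (Z = -94/((-1*11²)) = -94/((-1*121)) = -94/(-121) = -94*(-1/121) = 94/121 ≈ 0.77686)
R = 0 (R = 4*0² = 4*0 = 0)
Z*R = (94/121)*0 = 0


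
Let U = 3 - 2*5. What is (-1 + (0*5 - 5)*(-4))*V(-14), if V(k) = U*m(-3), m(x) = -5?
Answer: 665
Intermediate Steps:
U = -7 (U = 3 - 10 = -7)
V(k) = 35 (V(k) = -7*(-5) = 35)
(-1 + (0*5 - 5)*(-4))*V(-14) = (-1 + (0*5 - 5)*(-4))*35 = (-1 + (0 - 5)*(-4))*35 = (-1 - 5*(-4))*35 = (-1 + 20)*35 = 19*35 = 665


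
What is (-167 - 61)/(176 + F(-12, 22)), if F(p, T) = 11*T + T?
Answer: -57/110 ≈ -0.51818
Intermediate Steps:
F(p, T) = 12*T
(-167 - 61)/(176 + F(-12, 22)) = (-167 - 61)/(176 + 12*22) = -228/(176 + 264) = -228/440 = -228*1/440 = -57/110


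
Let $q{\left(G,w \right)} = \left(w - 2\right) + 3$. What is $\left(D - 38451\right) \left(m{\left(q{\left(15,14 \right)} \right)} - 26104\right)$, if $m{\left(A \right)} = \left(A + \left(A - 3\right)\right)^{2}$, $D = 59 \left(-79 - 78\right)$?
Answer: $1210742750$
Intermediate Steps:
$q{\left(G,w \right)} = 1 + w$ ($q{\left(G,w \right)} = \left(-2 + w\right) + 3 = 1 + w$)
$D = -9263$ ($D = 59 \left(-157\right) = -9263$)
$m{\left(A \right)} = \left(-3 + 2 A\right)^{2}$ ($m{\left(A \right)} = \left(A + \left(-3 + A\right)\right)^{2} = \left(-3 + 2 A\right)^{2}$)
$\left(D - 38451\right) \left(m{\left(q{\left(15,14 \right)} \right)} - 26104\right) = \left(-9263 - 38451\right) \left(\left(-3 + 2 \left(1 + 14\right)\right)^{2} - 26104\right) = - 47714 \left(\left(-3 + 2 \cdot 15\right)^{2} - 26104\right) = - 47714 \left(\left(-3 + 30\right)^{2} - 26104\right) = - 47714 \left(27^{2} - 26104\right) = - 47714 \left(729 - 26104\right) = \left(-47714\right) \left(-25375\right) = 1210742750$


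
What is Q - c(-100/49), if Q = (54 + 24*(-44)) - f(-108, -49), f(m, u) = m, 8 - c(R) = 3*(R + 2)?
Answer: -44204/49 ≈ -902.12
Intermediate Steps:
c(R) = 2 - 3*R (c(R) = 8 - 3*(R + 2) = 8 - 3*(2 + R) = 8 - (6 + 3*R) = 8 + (-6 - 3*R) = 2 - 3*R)
Q = -894 (Q = (54 + 24*(-44)) - 1*(-108) = (54 - 1056) + 108 = -1002 + 108 = -894)
Q - c(-100/49) = -894 - (2 - (-300)/49) = -894 - (2 - 3*(-100/49)) = -894 - (2 + 300/49) = -894 - 1*398/49 = -894 - 398/49 = -44204/49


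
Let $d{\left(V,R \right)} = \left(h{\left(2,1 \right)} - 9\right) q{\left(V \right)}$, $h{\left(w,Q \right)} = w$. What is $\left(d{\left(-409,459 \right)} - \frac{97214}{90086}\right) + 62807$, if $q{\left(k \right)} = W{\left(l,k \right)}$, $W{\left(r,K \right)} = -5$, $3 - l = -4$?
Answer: $\frac{2830543599}{45043} \approx 62841.0$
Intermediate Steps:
$l = 7$ ($l = 3 - -4 = 3 + 4 = 7$)
$q{\left(k \right)} = -5$
$d{\left(V,R \right)} = 35$ ($d{\left(V,R \right)} = \left(2 - 9\right) \left(-5\right) = \left(-7\right) \left(-5\right) = 35$)
$\left(d{\left(-409,459 \right)} - \frac{97214}{90086}\right) + 62807 = \left(35 - \frac{97214}{90086}\right) + 62807 = \left(35 - \frac{48607}{45043}\right) + 62807 = \frac{1527898}{45043} + 62807 = \frac{2830543599}{45043}$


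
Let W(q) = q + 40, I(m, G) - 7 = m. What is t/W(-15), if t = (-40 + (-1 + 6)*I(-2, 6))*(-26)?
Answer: 78/5 ≈ 15.600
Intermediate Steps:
I(m, G) = 7 + m
W(q) = 40 + q
t = 390 (t = (-40 + (-1 + 6)*(7 - 2))*(-26) = (-40 + 5*5)*(-26) = (-40 + 25)*(-26) = -15*(-26) = 390)
t/W(-15) = 390/(40 - 15) = 390/25 = 390*(1/25) = 78/5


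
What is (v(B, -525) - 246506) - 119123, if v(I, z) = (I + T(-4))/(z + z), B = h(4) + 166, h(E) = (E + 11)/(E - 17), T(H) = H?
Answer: -1663612647/4550 ≈ -3.6563e+5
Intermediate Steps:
h(E) = (11 + E)/(-17 + E)
B = 2143/13 (B = (11 + 4)/(-17 + 4) + 166 = 15/(-13) + 166 = -1/13*15 + 166 = -15/13 + 166 = 2143/13 ≈ 164.85)
v(I, z) = (-4 + I)/(2*z) (v(I, z) = (I - 4)/(z + z) = (-4 + I)/((2*z)) = (-4 + I)*(1/(2*z)) = (-4 + I)/(2*z))
(v(B, -525) - 246506) - 119123 = ((1/2)*(-4 + 2143/13)/(-525) - 246506) - 119123 = ((1/2)*(-1/525)*(2091/13) - 246506) - 119123 = (-697/4550 - 246506) - 119123 = -1121602997/4550 - 119123 = -1663612647/4550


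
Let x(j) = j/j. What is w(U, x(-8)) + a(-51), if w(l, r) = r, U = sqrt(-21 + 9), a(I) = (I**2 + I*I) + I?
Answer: 5152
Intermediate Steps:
x(j) = 1
a(I) = I + 2*I**2 (a(I) = (I**2 + I**2) + I = 2*I**2 + I = I + 2*I**2)
U = 2*I*sqrt(3) (U = sqrt(-12) = 2*I*sqrt(3) ≈ 3.4641*I)
w(U, x(-8)) + a(-51) = 1 - 51*(1 + 2*(-51)) = 1 - 51*(1 - 102) = 1 - 51*(-101) = 1 + 5151 = 5152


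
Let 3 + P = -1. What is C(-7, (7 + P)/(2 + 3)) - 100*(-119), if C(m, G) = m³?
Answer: 11557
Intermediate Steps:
P = -4 (P = -3 - 1 = -4)
C(-7, (7 + P)/(2 + 3)) - 100*(-119) = (-7)³ - 100*(-119) = -343 + 11900 = 11557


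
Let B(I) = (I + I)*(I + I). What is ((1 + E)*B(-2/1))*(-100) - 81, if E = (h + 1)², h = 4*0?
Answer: -3281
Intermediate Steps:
h = 0
B(I) = 4*I² (B(I) = (2*I)*(2*I) = 4*I²)
E = 1 (E = (0 + 1)² = 1² = 1)
((1 + E)*B(-2/1))*(-100) - 81 = ((1 + 1)*(4*(-2/1)²))*(-100) - 81 = (2*(4*(-2*1)²))*(-100) - 81 = (2*(4*(-2)²))*(-100) - 81 = (2*(4*4))*(-100) - 81 = (2*16)*(-100) - 81 = 32*(-100) - 81 = -3200 - 81 = -3281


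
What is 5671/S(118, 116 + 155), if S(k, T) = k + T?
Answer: 5671/389 ≈ 14.578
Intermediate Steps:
S(k, T) = T + k
5671/S(118, 116 + 155) = 5671/((116 + 155) + 118) = 5671/(271 + 118) = 5671/389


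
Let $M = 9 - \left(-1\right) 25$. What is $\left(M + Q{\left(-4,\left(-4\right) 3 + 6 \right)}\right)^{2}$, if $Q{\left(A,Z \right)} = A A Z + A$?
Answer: $4356$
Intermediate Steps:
$M = 34$ ($M = 9 - -25 = 9 + 25 = 34$)
$Q{\left(A,Z \right)} = A + Z A^{2}$ ($Q{\left(A,Z \right)} = A^{2} Z + A = Z A^{2} + A = A + Z A^{2}$)
$\left(M + Q{\left(-4,\left(-4\right) 3 + 6 \right)}\right)^{2} = \left(34 - 4 \left(1 - 4 \left(\left(-4\right) 3 + 6\right)\right)\right)^{2} = \left(34 - 4 \left(1 - 4 \left(-12 + 6\right)\right)\right)^{2} = \left(34 - 4 \left(1 - -24\right)\right)^{2} = \left(34 - 4 \left(1 + 24\right)\right)^{2} = \left(34 - 100\right)^{2} = \left(-66\right)^{2} = 4356$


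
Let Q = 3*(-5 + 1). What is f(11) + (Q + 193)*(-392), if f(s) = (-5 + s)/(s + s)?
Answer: -780469/11 ≈ -70952.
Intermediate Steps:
f(s) = (-5 + s)/(2*s) (f(s) = (-5 + s)/((2*s)) = (-5 + s)*(1/(2*s)) = (-5 + s)/(2*s))
Q = -12 (Q = 3*(-4) = -12)
f(11) + (Q + 193)*(-392) = (½)*(-5 + 11)/11 + (-12 + 193)*(-392) = (½)*(1/11)*6 + 181*(-392) = 3/11 - 70952 = -780469/11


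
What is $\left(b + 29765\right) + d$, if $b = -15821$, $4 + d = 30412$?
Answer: $44352$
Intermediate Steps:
$d = 30408$ ($d = -4 + 30412 = 30408$)
$\left(b + 29765\right) + d = \left(-15821 + 29765\right) + 30408 = 13944 + 30408 = 44352$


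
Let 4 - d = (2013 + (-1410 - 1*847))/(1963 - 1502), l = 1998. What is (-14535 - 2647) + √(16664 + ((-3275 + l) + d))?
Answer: -17182 + √3271023195/461 ≈ -17058.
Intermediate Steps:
d = 2088/461 (d = 4 - (2013 + (-1410 - 1*847))/(1963 - 1502) = 4 - (2013 + (-1410 - 847))/461 = 4 - (2013 - 2257)/461 = 4 - (-244)/461 = 4 - 1*(-244/461) = 4 + 244/461 = 2088/461 ≈ 4.5293)
(-14535 - 2647) + √(16664 + ((-3275 + l) + d)) = (-14535 - 2647) + √(16664 + ((-3275 + 1998) + 2088/461)) = -17182 + √(16664 + (-1277 + 2088/461)) = -17182 + √(16664 - 586609/461) = -17182 + √(7095495/461) = -17182 + √3271023195/461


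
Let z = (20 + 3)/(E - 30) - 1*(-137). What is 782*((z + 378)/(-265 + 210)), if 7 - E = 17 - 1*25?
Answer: -6022964/825 ≈ -7300.6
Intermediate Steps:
E = 15 (E = 7 - (17 - 1*25) = 7 - (17 - 25) = 7 - 1*(-8) = 7 + 8 = 15)
z = 2032/15 (z = (20 + 3)/(15 - 30) - 1*(-137) = 23/(-15) + 137 = 23*(-1/15) + 137 = -23/15 + 137 = 2032/15 ≈ 135.47)
782*((z + 378)/(-265 + 210)) = 782*((2032/15 + 378)/(-265 + 210)) = 782*((7702/15)/(-55)) = 782*((7702/15)*(-1/55)) = 782*(-7702/825) = -6022964/825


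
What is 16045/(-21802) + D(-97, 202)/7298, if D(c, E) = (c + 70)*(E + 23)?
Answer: -62385890/39777749 ≈ -1.5684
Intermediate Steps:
D(c, E) = (23 + E)*(70 + c) (D(c, E) = (70 + c)*(23 + E) = (23 + E)*(70 + c))
16045/(-21802) + D(-97, 202)/7298 = 16045/(-21802) + (1610 + 23*(-97) + 70*202 + 202*(-97))/7298 = 16045*(-1/21802) + (1610 - 2231 + 14140 - 19594)*(1/7298) = -16045/21802 - 6075*1/7298 = -16045/21802 - 6075/7298 = -62385890/39777749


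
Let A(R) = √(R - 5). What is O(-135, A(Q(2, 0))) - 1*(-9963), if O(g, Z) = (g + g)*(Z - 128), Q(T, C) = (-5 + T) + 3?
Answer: 44523 - 270*I*√5 ≈ 44523.0 - 603.74*I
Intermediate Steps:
Q(T, C) = -2 + T
A(R) = √(-5 + R)
O(g, Z) = 2*g*(-128 + Z) (O(g, Z) = (2*g)*(-128 + Z) = 2*g*(-128 + Z))
O(-135, A(Q(2, 0))) - 1*(-9963) = 2*(-135)*(-128 + √(-5 + (-2 + 2))) - 1*(-9963) = 2*(-135)*(-128 + √(-5 + 0)) + 9963 = 2*(-135)*(-128 + √(-5)) + 9963 = 2*(-135)*(-128 + I*√5) + 9963 = (34560 - 270*I*√5) + 9963 = 44523 - 270*I*√5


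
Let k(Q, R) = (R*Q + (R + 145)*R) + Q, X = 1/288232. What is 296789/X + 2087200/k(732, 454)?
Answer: 25877342965324744/302503 ≈ 8.5544e+10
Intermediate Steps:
X = 1/288232 ≈ 3.4694e-6
k(Q, R) = Q + Q*R + R*(145 + R) (k(Q, R) = (Q*R + (145 + R)*R) + Q = (Q*R + R*(145 + R)) + Q = Q + Q*R + R*(145 + R))
296789/X + 2087200/k(732, 454) = 296789/(1/288232) + 2087200/(732 + 454² + 145*454 + 732*454) = 296789*288232 + 2087200/(732 + 206116 + 65830 + 332328) = 85544087048 + 2087200/605006 = 85544087048 + 2087200*(1/605006) = 85544087048 + 1043600/302503 = 25877342965324744/302503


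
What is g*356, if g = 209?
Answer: 74404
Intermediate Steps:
g*356 = 209*356 = 74404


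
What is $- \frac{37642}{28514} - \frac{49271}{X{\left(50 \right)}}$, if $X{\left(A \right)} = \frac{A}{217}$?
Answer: $- \frac{152434033449}{712850} \approx -2.1384 \cdot 10^{5}$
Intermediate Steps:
$X{\left(A \right)} = \frac{A}{217}$ ($X{\left(A \right)} = A \frac{1}{217} = \frac{A}{217}$)
$- \frac{37642}{28514} - \frac{49271}{X{\left(50 \right)}} = - \frac{37642}{28514} - \frac{49271}{\frac{1}{217} \cdot 50} = \left(-37642\right) \frac{1}{28514} - \frac{49271}{\frac{50}{217}} = - \frac{18821}{14257} - \frac{10691807}{50} = - \frac{152434033449}{712850}$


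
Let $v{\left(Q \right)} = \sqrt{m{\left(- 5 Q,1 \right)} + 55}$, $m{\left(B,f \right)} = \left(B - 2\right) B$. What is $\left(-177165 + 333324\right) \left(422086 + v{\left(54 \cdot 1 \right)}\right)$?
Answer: $65912527674 + 156159 \sqrt{73495} \approx 6.5955 \cdot 10^{10}$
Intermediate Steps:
$m{\left(B,f \right)} = B \left(-2 + B\right)$ ($m{\left(B,f \right)} = \left(-2 + B\right) B = B \left(-2 + B\right)$)
$v{\left(Q \right)} = \sqrt{55 - 5 Q \left(-2 - 5 Q\right)}$ ($v{\left(Q \right)} = \sqrt{- 5 Q \left(-2 - 5 Q\right) + 55} = \sqrt{55 - 5 Q \left(-2 - 5 Q\right)}$)
$\left(-177165 + 333324\right) \left(422086 + v{\left(54 \cdot 1 \right)}\right) = \left(-177165 + 333324\right) \left(422086 + \sqrt{5} \sqrt{11 + 54 \cdot 1 \left(2 + 5 \cdot 54 \cdot 1\right)}\right) = 156159 \left(422086 + \sqrt{5} \sqrt{11 + 54 \left(2 + 5 \cdot 54\right)}\right) = 156159 \left(422086 + \sqrt{5} \sqrt{11 + 54 \left(2 + 270\right)}\right) = 156159 \left(422086 + \sqrt{5} \sqrt{11 + 54 \cdot 272}\right) = 156159 \left(422086 + \sqrt{5} \sqrt{11 + 14688}\right) = 156159 \left(422086 + \sqrt{5} \sqrt{14699}\right) = 156159 \left(422086 + \sqrt{73495}\right) = 65912527674 + 156159 \sqrt{73495}$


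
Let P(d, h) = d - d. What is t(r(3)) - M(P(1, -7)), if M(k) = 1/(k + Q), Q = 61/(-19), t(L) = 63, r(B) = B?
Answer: 3862/61 ≈ 63.311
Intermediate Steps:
P(d, h) = 0
Q = -61/19 (Q = 61*(-1/19) = -61/19 ≈ -3.2105)
M(k) = 1/(-61/19 + k) (M(k) = 1/(k - 61/19) = 1/(-61/19 + k))
t(r(3)) - M(P(1, -7)) = 63 - 19/(-61 + 19*0) = 63 - 19/(-61 + 0) = 63 - 19/(-61) = 63 - 19*(-1)/61 = 63 - 1*(-19/61) = 63 + 19/61 = 3862/61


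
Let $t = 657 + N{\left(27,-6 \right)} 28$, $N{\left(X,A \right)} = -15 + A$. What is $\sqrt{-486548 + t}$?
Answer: $i \sqrt{486479} \approx 697.48 i$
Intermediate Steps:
$t = 69$ ($t = 657 + \left(-15 - 6\right) 28 = 657 - 588 = 69$)
$\sqrt{-486548 + t} = \sqrt{-486548 + 69} = \sqrt{-486479} = i \sqrt{486479}$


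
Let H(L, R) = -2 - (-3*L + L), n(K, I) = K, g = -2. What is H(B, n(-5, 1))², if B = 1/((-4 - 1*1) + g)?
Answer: 256/49 ≈ 5.2245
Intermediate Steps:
B = -⅐ (B = 1/((-4 - 1*1) - 2) = 1/((-4 - 1) - 2) = 1/(-5 - 2) = 1/(-7) = -⅐ ≈ -0.14286)
H(L, R) = -2 + 2*L (H(L, R) = -2 - (-2)*L = -2 + 2*L)
H(B, n(-5, 1))² = (-2 + 2*(-⅐))² = (-2 - 2/7)² = (-16/7)² = 256/49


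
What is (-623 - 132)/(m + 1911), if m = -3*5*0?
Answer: -755/1911 ≈ -0.39508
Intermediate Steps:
m = 0 (m = -15*0 = 0)
(-623 - 132)/(m + 1911) = (-623 - 132)/(0 + 1911) = -755/1911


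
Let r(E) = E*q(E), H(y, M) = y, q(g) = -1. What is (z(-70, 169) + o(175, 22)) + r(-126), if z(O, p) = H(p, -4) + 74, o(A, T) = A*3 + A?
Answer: 1069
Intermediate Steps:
o(A, T) = 4*A (o(A, T) = 3*A + A = 4*A)
z(O, p) = 74 + p (z(O, p) = p + 74 = 74 + p)
r(E) = -E (r(E) = E*(-1) = -E)
(z(-70, 169) + o(175, 22)) + r(-126) = ((74 + 169) + 4*175) - 1*(-126) = (243 + 700) + 126 = 943 + 126 = 1069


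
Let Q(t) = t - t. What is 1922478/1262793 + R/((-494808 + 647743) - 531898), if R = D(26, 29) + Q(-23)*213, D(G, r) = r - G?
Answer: 80949360215/53172424851 ≈ 1.5224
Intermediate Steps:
Q(t) = 0
R = 3 (R = (29 - 1*26) + 0*213 = (29 - 26) + 0 = 3 + 0 = 3)
1922478/1262793 + R/((-494808 + 647743) - 531898) = 1922478/1262793 + 3/((-494808 + 647743) - 531898) = 1922478*(1/1262793) + 3/(152935 - 531898) = 640826/420931 + 3/(-378963) = 640826/420931 + 3*(-1/378963) = 640826/420931 - 1/126321 = 80949360215/53172424851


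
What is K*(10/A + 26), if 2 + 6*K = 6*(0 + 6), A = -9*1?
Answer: 3808/27 ≈ 141.04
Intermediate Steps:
A = -9
K = 17/3 (K = -⅓ + (6*(0 + 6))/6 = -⅓ + (6*6)/6 = -⅓ + (⅙)*36 = -⅓ + 6 = 17/3 ≈ 5.6667)
K*(10/A + 26) = 17*(10/(-9) + 26)/3 = 17*(10*(-⅑) + 26)/3 = 17*(-10/9 + 26)/3 = (17/3)*(224/9) = 3808/27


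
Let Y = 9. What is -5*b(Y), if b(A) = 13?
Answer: -65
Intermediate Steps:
-5*b(Y) = -5*13 = -65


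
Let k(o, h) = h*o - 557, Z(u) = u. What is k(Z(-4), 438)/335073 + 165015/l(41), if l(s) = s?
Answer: 55291976426/13737993 ≈ 4024.8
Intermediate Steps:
k(o, h) = -557 + h*o
k(Z(-4), 438)/335073 + 165015/l(41) = (-557 + 438*(-4))/335073 + 165015/41 = (-557 - 1752)*(1/335073) + 165015*(1/41) = -2309*1/335073 + 165015/41 = -2309/335073 + 165015/41 = 55291976426/13737993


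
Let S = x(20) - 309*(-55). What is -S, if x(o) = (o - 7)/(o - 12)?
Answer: -135973/8 ≈ -16997.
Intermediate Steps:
x(o) = (-7 + o)/(-12 + o)
S = 135973/8 (S = (-7 + 20)/(-12 + 20) - 309*(-55) = 13/8 + 16995 = 135973/8 ≈ 16997.)
-S = -1*135973/8 = -135973/8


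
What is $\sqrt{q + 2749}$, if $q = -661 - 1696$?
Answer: $14 \sqrt{2} \approx 19.799$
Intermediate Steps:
$q = -2357$ ($q = -661 - 1696 = -2357$)
$\sqrt{q + 2749} = \sqrt{-2357 + 2749} = \sqrt{392} = 14 \sqrt{2}$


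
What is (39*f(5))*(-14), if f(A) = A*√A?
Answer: -2730*√5 ≈ -6104.5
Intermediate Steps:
f(A) = A^(3/2)
(39*f(5))*(-14) = (39*5^(3/2))*(-14) = (39*(5*√5))*(-14) = (195*√5)*(-14) = -2730*√5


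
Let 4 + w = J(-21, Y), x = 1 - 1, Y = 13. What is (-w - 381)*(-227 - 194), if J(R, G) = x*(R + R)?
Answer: 158717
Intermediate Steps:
x = 0
J(R, G) = 0 (J(R, G) = 0*(R + R) = 0*(2*R) = 0)
w = -4 (w = -4 + 0 = -4)
(-w - 381)*(-227 - 194) = (-1*(-4) - 381)*(-227 - 194) = (4 - 381)*(-421) = -377*(-421) = 158717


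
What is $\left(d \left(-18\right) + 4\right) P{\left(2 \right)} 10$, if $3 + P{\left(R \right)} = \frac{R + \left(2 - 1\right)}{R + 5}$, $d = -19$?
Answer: $- \frac{62280}{7} \approx -8897.1$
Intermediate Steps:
$P{\left(R \right)} = -3 + \frac{1 + R}{5 + R}$ ($P{\left(R \right)} = -3 + \frac{R + \left(2 - 1\right)}{R + 5} = -3 + \frac{R + 1}{5 + R} = -3 + \frac{1 + R}{5 + R}$)
$\left(d \left(-18\right) + 4\right) P{\left(2 \right)} 10 = \left(\left(-19\right) \left(-18\right) + 4\right) \frac{2 \left(-7 - 2\right)}{5 + 2} \cdot 10 = \left(342 + 4\right) \frac{2 \left(-7 - 2\right)}{7} \cdot 10 = 346 \cdot 2 \cdot \frac{1}{7} \left(-9\right) 10 = 346 \left(\left(- \frac{18}{7}\right) 10\right) = 346 \left(- \frac{180}{7}\right) = - \frac{62280}{7}$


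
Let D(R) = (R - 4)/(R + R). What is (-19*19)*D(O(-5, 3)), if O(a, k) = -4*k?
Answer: -722/3 ≈ -240.67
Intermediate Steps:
D(R) = (-4 + R)/(2*R) (D(R) = (-4 + R)/((2*R)) = (-4 + R)*(1/(2*R)) = (-4 + R)/(2*R))
(-19*19)*D(O(-5, 3)) = (-19*19)*((-4 - 4*3)/(2*((-4*3)))) = -361*(-4 - 12)/(2*(-12)) = -361*(-1)*(-16)/(2*12) = -361*⅔ = -722/3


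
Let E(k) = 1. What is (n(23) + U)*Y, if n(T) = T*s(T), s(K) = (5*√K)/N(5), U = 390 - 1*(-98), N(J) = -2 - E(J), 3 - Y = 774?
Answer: -376248 + 29555*√23 ≈ -2.3451e+5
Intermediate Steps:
Y = -771 (Y = 3 - 1*774 = 3 - 774 = -771)
N(J) = -3 (N(J) = -2 - 1*1 = -2 - 1 = -3)
U = 488 (U = 390 + 98 = 488)
s(K) = -5*√K/3 (s(K) = (5*√K)/(-3) = (5*√K)*(-⅓) = -5*√K/3)
n(T) = -5*T^(3/2)/3 (n(T) = T*(-5*√T/3) = -5*T^(3/2)/3)
(n(23) + U)*Y = (-115*√23/3 + 488)*(-771) = (488 - 115*√23/3)*(-771) = -376248 + 29555*√23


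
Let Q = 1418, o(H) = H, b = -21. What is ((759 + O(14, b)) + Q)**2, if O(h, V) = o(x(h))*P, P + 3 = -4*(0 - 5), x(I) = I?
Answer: 5832225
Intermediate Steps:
P = 17 (P = -3 - 4*(0 - 5) = -3 - 4*(-5) = -3 + 20 = 17)
O(h, V) = 17*h (O(h, V) = h*17 = 17*h)
((759 + O(14, b)) + Q)**2 = ((759 + 17*14) + 1418)**2 = ((759 + 238) + 1418)**2 = (997 + 1418)**2 = 2415**2 = 5832225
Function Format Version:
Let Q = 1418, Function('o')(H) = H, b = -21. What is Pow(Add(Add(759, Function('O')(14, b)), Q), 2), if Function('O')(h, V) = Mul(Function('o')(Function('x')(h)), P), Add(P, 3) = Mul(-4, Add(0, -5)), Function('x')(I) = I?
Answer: 5832225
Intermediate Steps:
P = 17 (P = Add(-3, Mul(-4, Add(0, -5))) = Add(-3, Mul(-4, -5)) = Add(-3, 20) = 17)
Function('O')(h, V) = Mul(17, h) (Function('O')(h, V) = Mul(h, 17) = Mul(17, h))
Pow(Add(Add(759, Function('O')(14, b)), Q), 2) = Pow(Add(Add(759, Mul(17, 14)), 1418), 2) = Pow(Add(Add(759, 238), 1418), 2) = Pow(Add(997, 1418), 2) = Pow(2415, 2) = 5832225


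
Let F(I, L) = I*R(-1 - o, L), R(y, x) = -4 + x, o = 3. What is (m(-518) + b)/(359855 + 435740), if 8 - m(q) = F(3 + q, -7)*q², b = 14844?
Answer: -1520040608/795595 ≈ -1910.6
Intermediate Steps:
F(I, L) = I*(-4 + L)
m(q) = 8 - q²*(-33 - 11*q) (m(q) = 8 - (3 + q)*(-4 - 7)*q² = 8 - (3 + q)*(-11)*q² = 8 - (-33 - 11*q)*q² = 8 - q²*(-33 - 11*q))
(m(-518) + b)/(359855 + 435740) = ((8 + 11*(-518)²*(3 - 518)) + 14844)/(359855 + 435740) = ((8 + 11*268324*(-515)) + 14844)/795595 = ((8 - 1520055460) + 14844)*(1/795595) = (-1520055452 + 14844)*(1/795595) = -1520040608*1/795595 = -1520040608/795595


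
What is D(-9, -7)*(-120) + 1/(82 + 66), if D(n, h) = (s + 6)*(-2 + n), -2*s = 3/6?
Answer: 1123321/148 ≈ 7590.0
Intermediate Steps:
s = -1/4 (s = -3/(2*6) = -1/2*1/2 = -1/4 ≈ -0.25000)
D(n, h) = -23/2 + 23*n/4 (D(n, h) = (-1/4 + 6)*(-2 + n) = 23*(-2 + n)/4 = -23/2 + 23*n/4)
D(-9, -7)*(-120) + 1/(82 + 66) = (-23/2 + (23/4)*(-9))*(-120) + 1/(82 + 66) = (-23/2 - 207/4)*(-120) + 1/148 = -253/4*(-120) + 1/148 = 7590 + 1/148 = 1123321/148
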